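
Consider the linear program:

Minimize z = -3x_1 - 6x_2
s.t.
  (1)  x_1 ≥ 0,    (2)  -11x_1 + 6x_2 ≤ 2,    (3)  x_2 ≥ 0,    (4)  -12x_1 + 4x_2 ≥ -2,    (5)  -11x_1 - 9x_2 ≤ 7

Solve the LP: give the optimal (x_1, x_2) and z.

x_1 = 5/7, x_2 = 23/14, minimum z = -12

Vertices and z = -3x_1 - 6x_2:
  (0, 1/3) → z = -2
  (0, 0) → z = 0
  (5/7, 23/14) → z = -12
  (1/6, 0) → z = -1/2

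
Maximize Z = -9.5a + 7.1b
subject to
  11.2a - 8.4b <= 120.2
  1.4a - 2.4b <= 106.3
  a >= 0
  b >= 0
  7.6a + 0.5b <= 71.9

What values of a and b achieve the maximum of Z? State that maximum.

a = 0, b = 143.8, maximum Z = 1020.98

Extreme points and Z = -9.5a + 7.1b:
  (0, 0) → Z = 0
  (0, 719/5) → Z = 51049/50
  (719/76, 0) → Z = -719/8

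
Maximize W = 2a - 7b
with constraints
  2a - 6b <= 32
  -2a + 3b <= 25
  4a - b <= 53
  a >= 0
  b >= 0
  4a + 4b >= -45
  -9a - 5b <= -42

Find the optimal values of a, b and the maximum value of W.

a = 53/4, b = 0, maximum W = 53/2

Extreme points and W = 2a - 7b:
  (92/5, 103/5) → W = -537/5
  (1/37, 309/37) → W = -2161/37
  (53/4, 0) → W = 53/2
  (14/3, 0) → W = 28/3

At the optimal vertex, 4a - b = 53 and b = 0.
Solving simultaneously gives a = 53/4, b = 0.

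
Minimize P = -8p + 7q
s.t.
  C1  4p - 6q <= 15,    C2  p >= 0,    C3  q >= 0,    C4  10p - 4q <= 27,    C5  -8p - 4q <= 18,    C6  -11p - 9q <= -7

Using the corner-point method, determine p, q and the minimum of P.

Extreme points and P = -8p + 7q:
  (0, 7/9) → P = 49/9
  (27/10, 0) → P = -108/5
  (7/11, 0) → P = -56/11
The feasible region is unbounded (it extends along (0, 1), (2, 5)), but P strictly increases along every unbounded feasible direction, so there is no improving ray and the minimum is attained at a vertex.

The binding constraints are q = 0 and 10p - 4q = 27.
Solving simultaneously gives p = 27/10, q = 0.

p = 27/10, q = 0, minimum P = -108/5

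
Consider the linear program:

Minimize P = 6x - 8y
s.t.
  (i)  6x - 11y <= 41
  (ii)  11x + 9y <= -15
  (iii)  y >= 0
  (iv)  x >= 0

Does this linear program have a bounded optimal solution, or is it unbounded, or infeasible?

The boundaries 6x - 11y = 41 and 11x + 9y = -15 meet at (204/175, -541/175), but that point violates y ≥ 0. Every candidate vertex is excluded by some other constraint, so the feasible region is empty.

infeasible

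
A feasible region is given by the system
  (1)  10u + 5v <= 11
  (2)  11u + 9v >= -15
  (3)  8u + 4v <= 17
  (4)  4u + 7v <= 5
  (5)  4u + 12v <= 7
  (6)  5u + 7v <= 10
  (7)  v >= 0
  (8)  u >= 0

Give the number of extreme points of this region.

5

Intersecting each pair of boundary lines and keeping only the points that satisfy every inequality leaves:
  (26/25, 3/25)
  (11/10, 0)
  (11/20, 2/5)
  (0, 7/12)
  (0, 0)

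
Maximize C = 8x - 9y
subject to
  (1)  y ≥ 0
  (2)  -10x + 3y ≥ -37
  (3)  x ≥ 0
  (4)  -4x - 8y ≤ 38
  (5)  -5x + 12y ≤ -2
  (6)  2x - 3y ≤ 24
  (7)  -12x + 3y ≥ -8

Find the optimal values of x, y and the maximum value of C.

x = 2/3, y = 0, maximum C = 16/3

Vertices and C = 8x - 9y:
  (2/5, 0) → C = 16/5
  (2/3, 0) → C = 16/3
  (30/43, 16/129) → C = 192/43

The binding constraints are y = 0 and -12x + 3y = -8.
Solving simultaneously gives x = 2/3, y = 0.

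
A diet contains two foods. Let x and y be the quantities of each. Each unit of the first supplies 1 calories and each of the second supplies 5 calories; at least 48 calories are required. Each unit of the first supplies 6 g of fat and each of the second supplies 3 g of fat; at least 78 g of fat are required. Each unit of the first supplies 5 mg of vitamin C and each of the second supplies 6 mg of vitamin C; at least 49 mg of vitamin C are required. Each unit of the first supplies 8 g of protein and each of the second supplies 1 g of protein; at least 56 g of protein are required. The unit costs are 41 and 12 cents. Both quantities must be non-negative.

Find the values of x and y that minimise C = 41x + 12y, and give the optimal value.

Extreme points and C = 41x + 12y:
  (0, 56) → C = 672
  (48, 0) → C = 1968
  (82/9, 70/9) → C = 4202/9
  (5, 16) → C = 397
The feasible region is unbounded (it extends along (0, 1), (1, 0)), but C strictly increases along every unbounded feasible direction, so there is no improving ray and the minimum is attained at a vertex.

The optimum lies where 6x + 3y = 78 and 8x + y = 56.
Solving simultaneously gives x = 5, y = 16.

x = 5, y = 16, minimum C = 397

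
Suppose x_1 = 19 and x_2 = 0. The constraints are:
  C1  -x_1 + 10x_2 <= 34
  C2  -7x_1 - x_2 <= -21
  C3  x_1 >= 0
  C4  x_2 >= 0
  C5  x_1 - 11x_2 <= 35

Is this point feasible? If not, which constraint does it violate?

C1: -19 ≤ 34 ✓
C2: -133 ≤ -21 ✓
C3: 19 ≥ 0 ✓
C4: 0 ≥ 0 ✓
C5: 19 ≤ 35 ✓

feasible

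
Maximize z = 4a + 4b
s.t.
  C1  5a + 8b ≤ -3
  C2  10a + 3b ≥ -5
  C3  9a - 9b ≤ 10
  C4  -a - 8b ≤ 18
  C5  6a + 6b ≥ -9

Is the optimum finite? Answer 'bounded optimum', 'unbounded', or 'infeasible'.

Extreme points and z = 4a + 4b:
  (-31/65, -1/13) → z = -144/65
  (53/117, -77/117) → z = -32/39
  (-5/39, -145/117) → z = -640/117
The feasible region has finitely many vertices and no improving ray; the maximum is -32/39 at (53/117, -77/117).

bounded optimum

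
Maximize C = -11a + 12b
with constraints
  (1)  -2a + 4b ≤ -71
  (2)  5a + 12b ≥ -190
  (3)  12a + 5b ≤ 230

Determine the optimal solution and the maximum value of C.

a = 23/11, b = -735/44, maximum C = -2458/11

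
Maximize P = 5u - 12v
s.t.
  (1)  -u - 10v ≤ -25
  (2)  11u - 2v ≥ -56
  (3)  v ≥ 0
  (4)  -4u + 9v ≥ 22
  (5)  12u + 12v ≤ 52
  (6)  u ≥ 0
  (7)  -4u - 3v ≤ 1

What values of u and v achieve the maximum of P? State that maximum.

u = 5/49, v = 122/49, maximum P = -1439/49

Vertices and P = 5u - 12v:
  (5/49, 122/49) → P = -1439/49
  (0, 5/2) → P = -30
  (17/13, 118/39) → P = -387/13
  (0, 13/3) → P = -52

The binding constraints are -u - 10v = -25 and -4u + 9v = 22.
Solving simultaneously gives u = 5/49, v = 122/49.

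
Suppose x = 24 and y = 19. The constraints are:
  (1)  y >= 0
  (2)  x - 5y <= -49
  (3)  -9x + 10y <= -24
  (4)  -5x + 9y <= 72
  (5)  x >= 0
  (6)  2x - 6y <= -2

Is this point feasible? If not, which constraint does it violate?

feasible

(1): 19 ≥ 0 ✓
(2): -71 ≤ -49 ✓
(3): -26 ≤ -24 ✓
(4): 51 ≤ 72 ✓
(5): 24 ≥ 0 ✓
(6): -66 ≤ -2 ✓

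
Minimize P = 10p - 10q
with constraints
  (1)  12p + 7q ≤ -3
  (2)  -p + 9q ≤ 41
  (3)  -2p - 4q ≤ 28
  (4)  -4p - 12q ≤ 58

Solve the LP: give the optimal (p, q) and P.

Feasible corners and P = 10p - 10q:
  (-314/115, 489/115) → P = -1606/23
  (185/58, -171/29) → P = 2635/29
  (-208/11, 27/11) → P = -2350/11
  (-13, -1/2) → P = -125

The binding constraints are -p + 9q = 41 and -2p - 4q = 28.
Solving simultaneously gives p = -208/11, q = 27/11.

p = -208/11, q = 27/11, minimum P = -2350/11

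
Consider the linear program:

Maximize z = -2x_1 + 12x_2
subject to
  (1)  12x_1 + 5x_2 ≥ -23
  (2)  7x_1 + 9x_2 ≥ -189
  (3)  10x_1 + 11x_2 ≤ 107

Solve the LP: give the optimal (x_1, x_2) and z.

Extreme points and z = -2x_1 + 12x_2:
  (738/73, -2107/73) → z = -26760/73
  (-394/41, 757/41) → z = 9872/41
  (234, -203) → z = -2904

The binding constraints are 12x_1 + 5x_2 = -23 and 10x_1 + 11x_2 = 107.
Solving simultaneously gives x_1 = -394/41, x_2 = 757/41.

x_1 = -394/41, x_2 = 757/41, maximum z = 9872/41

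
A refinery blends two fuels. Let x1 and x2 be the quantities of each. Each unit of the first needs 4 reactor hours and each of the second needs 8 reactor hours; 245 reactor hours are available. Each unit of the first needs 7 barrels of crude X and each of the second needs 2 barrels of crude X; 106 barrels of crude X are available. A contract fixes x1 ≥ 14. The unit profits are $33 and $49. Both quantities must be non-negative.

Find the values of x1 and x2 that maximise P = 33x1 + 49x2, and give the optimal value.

x1 = 14, x2 = 4, maximum P = 658

Corner points and P = 33x1 + 49x2:
  (106/7, 0) → P = 3498/7
  (14, 0) → P = 462
  (14, 4) → P = 658

The binding constraints are 7x1 + 2x2 = 106 and x1 = 14.
Solving simultaneously gives x1 = 14, x2 = 4.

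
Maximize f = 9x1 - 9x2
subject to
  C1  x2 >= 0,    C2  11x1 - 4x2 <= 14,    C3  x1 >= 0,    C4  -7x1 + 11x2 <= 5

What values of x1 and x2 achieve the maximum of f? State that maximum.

x1 = 14/11, x2 = 0, maximum f = 126/11

Feasible corners and f = 9x1 - 9x2:
  (14/11, 0) → f = 126/11
  (0, 0) → f = 0
  (58/31, 51/31) → f = 63/31
  (0, 5/11) → f = -45/11

The binding constraints are x2 = 0 and 11x1 - 4x2 = 14.
Solving simultaneously gives x1 = 14/11, x2 = 0.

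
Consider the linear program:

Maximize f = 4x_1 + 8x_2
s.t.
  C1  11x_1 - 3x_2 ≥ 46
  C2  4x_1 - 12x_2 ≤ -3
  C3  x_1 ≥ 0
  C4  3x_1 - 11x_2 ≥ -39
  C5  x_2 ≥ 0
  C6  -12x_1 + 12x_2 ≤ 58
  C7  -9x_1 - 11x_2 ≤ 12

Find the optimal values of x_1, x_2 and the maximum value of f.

Extreme points and f = 4x_1 + 8x_2:
  (187/40, 217/120) → f = 199/6
  (89/16, 81/16) → f = 251/4
  (435/8, 147/8) → f = 729/2

The optimum lies where 4x_1 - 12x_2 = -3 and 3x_1 - 11x_2 = -39.
Solving simultaneously gives x_1 = 435/8, x_2 = 147/8.

x_1 = 435/8, x_2 = 147/8, maximum f = 729/2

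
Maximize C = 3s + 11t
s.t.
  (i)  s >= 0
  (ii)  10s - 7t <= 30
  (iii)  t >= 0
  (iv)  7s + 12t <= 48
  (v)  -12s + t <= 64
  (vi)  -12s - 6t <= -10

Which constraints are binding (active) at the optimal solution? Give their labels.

(i) and (iv)

Corner points and C = 3s + 11t:
  (0, 4) → C = 44
  (0, 5/3) → C = 55/3
  (3, 0) → C = 9
  (696/169, 270/169) → C = 5058/169
  (5/6, 0) → C = 5/2

The maximum is at (0, 4). Substituting into each constraint, equality holds for (i) and (iv); the remaining constraints have slack.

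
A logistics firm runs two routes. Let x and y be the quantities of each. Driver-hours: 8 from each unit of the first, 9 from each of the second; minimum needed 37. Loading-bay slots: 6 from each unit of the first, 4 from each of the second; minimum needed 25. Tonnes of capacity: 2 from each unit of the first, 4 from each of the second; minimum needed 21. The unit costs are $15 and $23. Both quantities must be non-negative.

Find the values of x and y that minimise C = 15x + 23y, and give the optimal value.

The feasible region is unbounded (it extends along (0, 1), (1, 0)), but C strictly increases along every unbounded feasible direction, so there is no improving ray and the minimum is attained at a vertex.

At the optimal vertex, 6x + 4y = 25 and 2x + 4y = 21.
Solving simultaneously gives x = 1, y = 19/4.

x = 1, y = 19/4, minimum C = 497/4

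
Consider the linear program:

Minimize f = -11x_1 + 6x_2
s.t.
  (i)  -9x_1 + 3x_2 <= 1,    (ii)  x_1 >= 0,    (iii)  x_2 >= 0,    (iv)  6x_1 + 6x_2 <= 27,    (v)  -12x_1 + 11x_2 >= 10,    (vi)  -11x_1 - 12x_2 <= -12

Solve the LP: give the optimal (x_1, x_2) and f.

The binding constraints are 6x_1 + 6x_2 = 27 and -12x_1 + 11x_2 = 10.
Solving simultaneously gives x_1 = 79/46, x_2 = 64/23.

x_1 = 79/46, x_2 = 64/23, minimum f = -101/46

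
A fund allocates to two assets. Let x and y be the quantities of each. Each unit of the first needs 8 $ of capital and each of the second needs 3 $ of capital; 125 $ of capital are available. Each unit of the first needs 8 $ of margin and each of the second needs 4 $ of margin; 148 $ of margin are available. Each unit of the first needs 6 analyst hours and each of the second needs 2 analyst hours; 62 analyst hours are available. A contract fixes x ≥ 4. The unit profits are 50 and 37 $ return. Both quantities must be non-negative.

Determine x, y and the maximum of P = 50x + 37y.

x = 4, y = 19, maximum P = 903

Feasible corners and P = 50x + 37y:
  (31/3, 0) → P = 1550/3
  (4, 0) → P = 200
  (4, 19) → P = 903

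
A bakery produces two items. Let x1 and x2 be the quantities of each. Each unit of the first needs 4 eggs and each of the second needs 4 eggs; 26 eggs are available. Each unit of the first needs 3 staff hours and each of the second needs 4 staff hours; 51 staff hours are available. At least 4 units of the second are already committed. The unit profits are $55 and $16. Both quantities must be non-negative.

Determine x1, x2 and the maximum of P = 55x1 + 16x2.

Corner points and P = 55x1 + 16x2:
  (0, 13/2) → P = 104
  (0, 4) → P = 64
  (5/2, 4) → P = 403/2

The optimum lies where 4x1 + 4x2 = 26 and x2 = 4.
Solving simultaneously gives x1 = 5/2, x2 = 4.

x1 = 5/2, x2 = 4, maximum P = 403/2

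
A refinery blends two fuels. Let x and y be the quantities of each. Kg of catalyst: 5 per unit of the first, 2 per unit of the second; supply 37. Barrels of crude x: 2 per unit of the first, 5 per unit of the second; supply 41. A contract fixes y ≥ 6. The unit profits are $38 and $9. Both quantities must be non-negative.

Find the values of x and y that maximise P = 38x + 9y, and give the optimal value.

x = 5, y = 6, maximum P = 244

Feasible corners and P = 38x + 9y:
  (0, 41/5) → P = 369/5
  (0, 6) → P = 54
  (103/21, 131/21) → P = 5093/21
  (5, 6) → P = 244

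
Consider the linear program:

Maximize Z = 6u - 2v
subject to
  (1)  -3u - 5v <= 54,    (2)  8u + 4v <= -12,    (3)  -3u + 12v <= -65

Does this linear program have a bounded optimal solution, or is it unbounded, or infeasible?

Vertices and Z = 6u - 2v:
  (39/7, -99/7) → Z = 432/7
  (-19/3, -7) → Z = -24
  (29/27, -139/27) → Z = 452/27
The feasible region has finitely many vertices and no improving ray; the maximum is 432/7 at (39/7, -99/7).

bounded optimum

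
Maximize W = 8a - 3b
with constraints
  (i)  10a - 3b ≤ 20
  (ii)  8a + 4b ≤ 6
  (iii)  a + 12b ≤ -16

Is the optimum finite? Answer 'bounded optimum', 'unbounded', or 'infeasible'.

From the feasible point (49/32, -25/16), moving in the direction (-3, -10) keeps every constraint satisfied while W increases without bound.

unbounded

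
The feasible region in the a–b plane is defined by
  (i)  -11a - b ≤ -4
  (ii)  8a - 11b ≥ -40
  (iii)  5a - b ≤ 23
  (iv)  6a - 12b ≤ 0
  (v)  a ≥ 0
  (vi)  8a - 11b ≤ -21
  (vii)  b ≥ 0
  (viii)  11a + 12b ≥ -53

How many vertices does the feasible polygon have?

Pairwise boundary intersections that survive every other constraint:
  (4/129, 472/129)
  (23/129, 263/129)
  (293/47, 384/47)
  (274/47, 289/47)

4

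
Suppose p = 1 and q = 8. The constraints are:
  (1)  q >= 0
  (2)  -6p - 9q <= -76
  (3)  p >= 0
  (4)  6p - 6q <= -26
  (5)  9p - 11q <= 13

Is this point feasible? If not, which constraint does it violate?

(1): 8 ≥ 0 ✓
(2): -78 ≤ -76 ✓
(3): 1 ≥ 0 ✓
(4): -42 ≤ -26 ✓
(5): -79 ≤ 13 ✓

feasible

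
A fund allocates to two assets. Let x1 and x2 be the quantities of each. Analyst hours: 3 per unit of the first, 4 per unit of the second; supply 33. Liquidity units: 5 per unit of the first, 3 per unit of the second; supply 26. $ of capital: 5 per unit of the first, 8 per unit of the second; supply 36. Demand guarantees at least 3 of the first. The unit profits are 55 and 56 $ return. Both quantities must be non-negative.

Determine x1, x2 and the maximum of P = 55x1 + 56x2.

x1 = 4, x2 = 2, maximum P = 332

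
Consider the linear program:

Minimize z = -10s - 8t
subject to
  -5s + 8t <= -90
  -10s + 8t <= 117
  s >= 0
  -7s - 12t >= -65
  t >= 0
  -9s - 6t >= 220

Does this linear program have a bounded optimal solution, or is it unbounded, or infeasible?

infeasible

The boundaries s = 0 and -9s - 6t = 220 meet at (0, -110/3), but that point violates t ≥ 0. Every candidate vertex is excluded by some other constraint, so the feasible region is empty.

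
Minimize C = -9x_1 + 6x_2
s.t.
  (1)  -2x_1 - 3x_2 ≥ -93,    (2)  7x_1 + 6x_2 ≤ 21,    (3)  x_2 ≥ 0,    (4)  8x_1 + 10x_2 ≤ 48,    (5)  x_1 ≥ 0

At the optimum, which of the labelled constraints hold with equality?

Corner points and C = -9x_1 + 6x_2:
  (3, 0) → C = -27
  (0, 7/2) → C = 21
  (0, 0) → C = 0

The minimum is at (3, 0). Substituting into each constraint, equality holds for (2) and (3); the remaining constraints have slack.

(2) and (3)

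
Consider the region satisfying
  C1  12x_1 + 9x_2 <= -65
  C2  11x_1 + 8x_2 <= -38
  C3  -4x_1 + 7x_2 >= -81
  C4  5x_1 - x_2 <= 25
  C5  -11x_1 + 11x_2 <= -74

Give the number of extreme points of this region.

Pairwise boundary intersections that survive every other constraint:
  (137/60, -154/15)
  (-7/33, -229/33)
  (-373/33, -595/33)

3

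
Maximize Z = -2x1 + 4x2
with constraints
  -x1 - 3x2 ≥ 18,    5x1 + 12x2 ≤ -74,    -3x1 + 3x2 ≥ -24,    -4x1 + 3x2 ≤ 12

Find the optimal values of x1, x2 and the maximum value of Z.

Vertices and Z = -2x1 + 4x2:
  (-2, -16/3) → Z = -52/3
  (-6, -4) → Z = -4
  (22/17, -114/17) → Z = -500/17
  (-36, -44) → Z = -104

x1 = -6, x2 = -4, maximum Z = -4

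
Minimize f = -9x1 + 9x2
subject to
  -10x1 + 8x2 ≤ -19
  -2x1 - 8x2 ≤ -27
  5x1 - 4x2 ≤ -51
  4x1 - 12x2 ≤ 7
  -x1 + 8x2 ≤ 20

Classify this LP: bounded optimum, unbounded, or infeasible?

infeasible

Constraints -10x1 + 8x2 ≤ -19 and 5x1 - 4x2 ≤ -51 have parallel boundaries but demand opposite sides — no point can satisfy both, so the region is empty.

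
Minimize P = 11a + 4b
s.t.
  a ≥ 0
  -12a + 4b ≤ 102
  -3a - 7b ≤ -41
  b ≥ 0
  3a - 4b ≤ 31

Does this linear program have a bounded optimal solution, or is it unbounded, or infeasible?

bounded optimum

Feasible corners and P = 11a + 4b:
  (0, 51/2) → P = 102
  (0, 41/7) → P = 164/7
  (127/11, 10/11) → P = 1437/11
The feasible region has finitely many vertices and no improving ray; the minimum is 164/7 at (0, 41/7).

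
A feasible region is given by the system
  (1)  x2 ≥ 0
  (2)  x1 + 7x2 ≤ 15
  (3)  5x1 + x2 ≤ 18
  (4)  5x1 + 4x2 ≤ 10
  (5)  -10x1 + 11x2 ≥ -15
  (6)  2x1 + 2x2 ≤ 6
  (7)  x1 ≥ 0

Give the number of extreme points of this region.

5

Of the 21 pairwise boundary intersections, those satisfying every inequality are:
  (3/2, 0)
  (0, 0)
  (10/31, 65/31)
  (0, 15/7)
  (34/19, 5/19)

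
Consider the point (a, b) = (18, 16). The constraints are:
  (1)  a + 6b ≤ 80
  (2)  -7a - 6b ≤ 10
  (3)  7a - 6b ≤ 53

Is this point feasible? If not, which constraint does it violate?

Constraint (1): a + 6b = 114, which is not ≤ 80. All other constraints are satisfied.

not feasible — violates (1)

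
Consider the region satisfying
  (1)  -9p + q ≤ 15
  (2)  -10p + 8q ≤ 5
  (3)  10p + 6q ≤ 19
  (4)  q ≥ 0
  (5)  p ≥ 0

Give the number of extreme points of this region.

4

The feasible vertices (each the meet of two boundaries and inside every other half-plane) are:
  (61/70, 12/7)
  (0, 5/8)
  (19/10, 0)
  (0, 0)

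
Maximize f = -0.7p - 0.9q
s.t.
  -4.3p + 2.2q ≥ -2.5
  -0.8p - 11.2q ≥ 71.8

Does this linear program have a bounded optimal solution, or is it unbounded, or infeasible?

From the feasible point (-1083/416, -5179/832), moving in the direction (-11.2, 0.8) keeps every constraint satisfied while f increases without bound.

unbounded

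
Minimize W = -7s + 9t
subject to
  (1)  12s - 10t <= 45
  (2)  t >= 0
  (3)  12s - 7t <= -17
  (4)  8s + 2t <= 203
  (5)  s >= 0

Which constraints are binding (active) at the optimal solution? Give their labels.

Extreme points and W = -7s + 9t:
  (1387/80, 643/20) → W = 13439/80
  (0, 17/7) → W = 153/7
  (0, 203/2) → W = 1827/2

The minimum is at (0, 17/7). Substituting into each constraint, equality holds for (3) and (5); the remaining constraints have slack.

(3) and (5)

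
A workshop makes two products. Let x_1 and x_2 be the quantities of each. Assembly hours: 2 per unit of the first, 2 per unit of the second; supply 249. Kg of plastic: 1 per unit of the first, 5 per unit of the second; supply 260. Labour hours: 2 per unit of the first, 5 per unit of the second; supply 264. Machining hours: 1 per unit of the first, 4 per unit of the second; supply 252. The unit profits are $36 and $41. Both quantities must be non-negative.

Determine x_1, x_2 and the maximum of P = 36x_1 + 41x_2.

Corner points and P = 36x_1 + 41x_2:
  (0, 0) → P = 0
  (0, 52) → P = 2132
  (249/2, 0) → P = 4482
  (239/2, 5) → P = 4507
  (4, 256/5) → P = 11216/5

x_1 = 239/2, x_2 = 5, maximum P = 4507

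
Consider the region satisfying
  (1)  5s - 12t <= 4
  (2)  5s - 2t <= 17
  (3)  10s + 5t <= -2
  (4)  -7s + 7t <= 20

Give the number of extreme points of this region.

Intersecting each pair of boundary lines and keeping only the points that satisfy every inequality leaves:
  (-4/145, -10/29)
  (-268/49, -128/49)
  (-38/35, 62/35)

3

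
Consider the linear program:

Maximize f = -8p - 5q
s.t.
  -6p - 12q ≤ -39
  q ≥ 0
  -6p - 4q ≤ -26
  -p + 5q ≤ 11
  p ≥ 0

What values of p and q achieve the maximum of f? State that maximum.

p = 43/17, q = 46/17, maximum f = -574/17

Corner points and f = -8p - 5q:
  (13/2, 0) → f = -52
  (13/4, 13/8) → f = -273/8
  (43/17, 46/17) → f = -574/17
The feasible region is unbounded (it extends along (5, 1), (1, 0)), but f strictly decreases along every unbounded feasible direction, so there is no improving ray and the maximum is attained at a vertex.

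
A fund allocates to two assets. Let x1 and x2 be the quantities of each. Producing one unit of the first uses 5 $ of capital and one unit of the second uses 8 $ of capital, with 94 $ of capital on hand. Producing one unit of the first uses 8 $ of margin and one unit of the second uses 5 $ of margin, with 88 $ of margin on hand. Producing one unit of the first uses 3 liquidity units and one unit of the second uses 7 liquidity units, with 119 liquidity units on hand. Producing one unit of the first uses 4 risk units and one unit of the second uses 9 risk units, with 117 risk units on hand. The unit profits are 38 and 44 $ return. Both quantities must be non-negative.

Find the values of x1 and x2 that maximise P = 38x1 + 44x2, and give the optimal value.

The optimum lies where 5x1 + 8x2 = 94 and 8x1 + 5x2 = 88.
Solving simultaneously gives x1 = 6, x2 = 8.

x1 = 6, x2 = 8, maximum P = 580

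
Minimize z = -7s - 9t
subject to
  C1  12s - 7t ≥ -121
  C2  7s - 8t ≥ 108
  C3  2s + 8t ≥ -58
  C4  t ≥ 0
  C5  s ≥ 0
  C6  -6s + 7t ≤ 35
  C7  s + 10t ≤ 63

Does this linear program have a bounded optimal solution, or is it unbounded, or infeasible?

bounded optimum

Vertices and z = -7s - 9t:
  (108/7, 0) → z = -108
  (264/13, 111/26) → z = -4695/26
  (63, 0) → z = -441
The feasible region has finitely many vertices and no improving ray; the minimum is -441 at (63, 0).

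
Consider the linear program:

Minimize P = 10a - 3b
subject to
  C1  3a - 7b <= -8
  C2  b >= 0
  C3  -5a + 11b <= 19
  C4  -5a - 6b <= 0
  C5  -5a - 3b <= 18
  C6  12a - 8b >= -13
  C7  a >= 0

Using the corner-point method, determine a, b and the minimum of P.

a = 0, b = 13/8, minimum P = -39/8

Feasible corners and P = 10a - 3b:
  (0, 8/7) → P = -24/7
  (9/92, 163/92) → P = -399/92
  (0, 13/8) → P = -39/8
The feasible region is unbounded (it extends along (7, 3), (11, 5)), but P strictly increases along every unbounded feasible direction, so there is no improving ray and the minimum is attained at a vertex.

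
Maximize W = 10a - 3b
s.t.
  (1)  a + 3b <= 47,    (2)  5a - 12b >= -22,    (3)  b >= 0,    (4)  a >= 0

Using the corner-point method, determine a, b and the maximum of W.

Extreme points and W = 10a - 3b:
  (166/9, 257/27) → W = 1403/9
  (47, 0) → W = 470
  (0, 11/6) → W = -11/2
  (0, 0) → W = 0

The binding constraints are a + 3b = 47 and b = 0.
Solving simultaneously gives a = 47, b = 0.

a = 47, b = 0, maximum W = 470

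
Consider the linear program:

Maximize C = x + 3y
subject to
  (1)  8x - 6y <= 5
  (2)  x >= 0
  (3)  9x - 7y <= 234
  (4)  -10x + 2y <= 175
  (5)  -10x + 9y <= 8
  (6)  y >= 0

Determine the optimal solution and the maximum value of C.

x = 31/4, y = 19/2, maximum C = 145/4

Extreme points and C = x + 3y:
  (31/4, 19/2) → C = 145/4
  (5/8, 0) → C = 5/8
  (0, 8/9) → C = 8/3
  (0, 0) → C = 0

At the optimal vertex, 8x - 6y = 5 and -10x + 9y = 8.
Solving simultaneously gives x = 31/4, y = 19/2.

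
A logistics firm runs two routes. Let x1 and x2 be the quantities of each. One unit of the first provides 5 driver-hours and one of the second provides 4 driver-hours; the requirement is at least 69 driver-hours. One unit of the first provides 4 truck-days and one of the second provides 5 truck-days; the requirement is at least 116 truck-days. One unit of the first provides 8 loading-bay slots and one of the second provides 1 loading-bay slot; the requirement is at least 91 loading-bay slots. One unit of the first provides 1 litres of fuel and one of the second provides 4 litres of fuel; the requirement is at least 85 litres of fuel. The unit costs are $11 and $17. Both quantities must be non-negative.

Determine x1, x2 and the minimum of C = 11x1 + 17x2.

Corner points and C = 11x1 + 17x2:
  (0, 91) → C = 1547
  (85, 0) → C = 935
  (9, 19) → C = 422
The feasible region is unbounded (it extends along (0, 1), (1, 0)), but C strictly increases along every unbounded feasible direction, so there is no improving ray and the minimum is attained at a vertex.

The optimum lies where 8x1 + x2 = 91 and x1 + 4x2 = 85.
Solving simultaneously gives x1 = 9, x2 = 19.

x1 = 9, x2 = 19, minimum C = 422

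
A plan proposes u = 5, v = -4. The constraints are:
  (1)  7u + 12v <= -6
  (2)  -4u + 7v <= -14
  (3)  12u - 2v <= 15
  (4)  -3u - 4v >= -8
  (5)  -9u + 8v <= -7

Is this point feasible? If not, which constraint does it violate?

not feasible — violates (3)

Constraint (3): 12u - 2v = 68, which is not ≤ 15. All other constraints are satisfied.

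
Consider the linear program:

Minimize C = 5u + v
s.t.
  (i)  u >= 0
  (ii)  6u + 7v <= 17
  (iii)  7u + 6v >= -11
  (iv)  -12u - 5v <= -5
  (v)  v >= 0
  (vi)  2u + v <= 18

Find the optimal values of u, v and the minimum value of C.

Vertices and C = 5u + v:
  (0, 17/7) → C = 17/7
  (0, 1) → C = 1
  (17/6, 0) → C = 85/6
  (5/12, 0) → C = 25/12

u = 0, v = 1, minimum C = 1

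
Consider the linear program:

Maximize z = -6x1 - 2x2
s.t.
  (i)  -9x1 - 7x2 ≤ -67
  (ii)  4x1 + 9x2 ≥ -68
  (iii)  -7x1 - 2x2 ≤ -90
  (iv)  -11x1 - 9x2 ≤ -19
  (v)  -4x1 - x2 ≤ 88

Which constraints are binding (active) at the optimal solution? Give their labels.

(i) and (iii)

Feasible corners and z = -6x1 - 2x2:
  (1079/53, -880/53) → z = -4714/53
  (16, -11) → z = -74
  (-266, 976) → z = -356
The feasible region is unbounded (it extends along (-1, 4), (9, -4)), but z strictly decreases along every unbounded feasible direction, so there is no improving ray and the maximum is attained at a vertex.

The maximum is at (16, -11). Substituting into each constraint, equality holds for (i) and (iii); the remaining constraints have slack.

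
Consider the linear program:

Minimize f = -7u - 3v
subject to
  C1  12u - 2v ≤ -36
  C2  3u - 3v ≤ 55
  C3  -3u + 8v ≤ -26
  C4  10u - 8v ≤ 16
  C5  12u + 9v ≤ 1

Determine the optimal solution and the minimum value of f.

Corner points and f = -7u - 3v:
  (-34/9, -14/3) → f = 364/9
  (-80/19, -138/19) → f = 974/19
  (-196/3, -251/3) → f = 2125/3
The feasible region is unbounded (it extends along (-8, -3), (-1, -1)), but f strictly increases along every unbounded feasible direction, so there is no improving ray and the minimum is attained at a vertex.

The binding constraints are 12u - 2v = -36 and -3u + 8v = -26.
Solving simultaneously gives u = -34/9, v = -14/3.

u = -34/9, v = -14/3, minimum f = 364/9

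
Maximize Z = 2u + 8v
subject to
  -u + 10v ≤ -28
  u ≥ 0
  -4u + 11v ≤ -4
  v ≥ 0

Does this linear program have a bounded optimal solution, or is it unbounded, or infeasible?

unbounded

From the feasible point (28, 0), moving in the direction (10, 1) keeps every constraint satisfied while Z increases without bound.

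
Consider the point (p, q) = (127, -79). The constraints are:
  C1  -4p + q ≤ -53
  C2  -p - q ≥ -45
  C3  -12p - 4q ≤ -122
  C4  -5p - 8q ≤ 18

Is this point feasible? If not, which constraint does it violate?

Constraint C2: -p - q = -48, which is not ≥ -45. All other constraints are satisfied.

not feasible — violates C2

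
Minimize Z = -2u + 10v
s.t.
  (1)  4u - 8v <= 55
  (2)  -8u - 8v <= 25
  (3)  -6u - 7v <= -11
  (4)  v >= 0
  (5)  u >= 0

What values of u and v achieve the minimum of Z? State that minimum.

Corner points and Z = -2u + 10v:
  (55/4, 0) → Z = -55/2
  (11/6, 0) → Z = -11/3
  (0, 11/7) → Z = 110/7
The feasible region is unbounded (it extends along (0, 1), (2, 1)), but Z strictly increases along every unbounded feasible direction, so there is no improving ray and the minimum is attained at a vertex.

The binding constraints are 4u - 8v = 55 and v = 0.
Solving simultaneously gives u = 55/4, v = 0.

u = 55/4, v = 0, minimum Z = -55/2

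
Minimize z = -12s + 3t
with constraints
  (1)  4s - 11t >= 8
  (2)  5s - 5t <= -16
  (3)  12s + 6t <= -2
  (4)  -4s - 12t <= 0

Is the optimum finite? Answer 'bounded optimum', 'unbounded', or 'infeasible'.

infeasible

The boundaries 4s - 11t = 8 and 5s - 5t = -16 meet at (-216/35, -104/35), but that point violates -4s - 12t ≤ 0. Every candidate vertex is excluded by some other constraint, so the feasible region is empty.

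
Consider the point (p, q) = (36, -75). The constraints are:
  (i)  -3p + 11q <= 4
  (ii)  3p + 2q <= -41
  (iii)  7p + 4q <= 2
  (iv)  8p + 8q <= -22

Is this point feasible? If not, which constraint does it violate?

(i): -933 ≤ 4 ✓
(ii): -42 ≤ -41 ✓
(iii): -48 ≤ 2 ✓
(iv): -312 ≤ -22 ✓

feasible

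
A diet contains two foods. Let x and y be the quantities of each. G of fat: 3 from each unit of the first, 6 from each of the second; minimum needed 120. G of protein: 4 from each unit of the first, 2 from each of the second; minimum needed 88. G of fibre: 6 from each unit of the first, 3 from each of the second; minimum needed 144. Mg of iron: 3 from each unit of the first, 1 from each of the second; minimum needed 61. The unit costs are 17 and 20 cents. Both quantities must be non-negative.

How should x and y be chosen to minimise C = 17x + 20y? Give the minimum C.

Vertices and C = 17x + 20y:
  (0, 61) → C = 1220
  (40, 0) → C = 680
  (56/3, 32/3) → C = 1592/3
  (13, 22) → C = 661
The feasible region is unbounded (it extends along (0, 1), (1, 0)), but C strictly increases along every unbounded feasible direction, so there is no improving ray and the minimum is attained at a vertex.

x = 56/3, y = 32/3, minimum C = 1592/3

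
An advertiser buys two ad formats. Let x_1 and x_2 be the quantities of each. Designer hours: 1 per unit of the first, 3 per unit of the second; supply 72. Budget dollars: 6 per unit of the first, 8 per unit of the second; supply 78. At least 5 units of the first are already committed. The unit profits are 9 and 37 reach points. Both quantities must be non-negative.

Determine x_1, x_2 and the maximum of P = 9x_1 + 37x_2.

x_1 = 5, x_2 = 6, maximum P = 267

Extreme points and P = 9x_1 + 37x_2:
  (13, 0) → P = 117
  (5, 0) → P = 45
  (5, 6) → P = 267

The binding constraints are 6x_1 + 8x_2 = 78 and x_1 = 5.
Solving simultaneously gives x_1 = 5, x_2 = 6.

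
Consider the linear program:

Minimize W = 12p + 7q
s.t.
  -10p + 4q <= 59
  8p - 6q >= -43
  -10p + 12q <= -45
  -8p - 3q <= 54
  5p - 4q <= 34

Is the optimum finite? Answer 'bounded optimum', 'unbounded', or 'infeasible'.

bounded optimum

Corner points and W = 12p + 7q:
  (-57/14, -50/7) → W = -692/7
  (57/5, 23/4) → W = 3541/20
  (-114/47, -542/47) → W = -5162/47
The feasible region has finitely many vertices and no improving ray; the minimum is -5162/47 at (-114/47, -542/47).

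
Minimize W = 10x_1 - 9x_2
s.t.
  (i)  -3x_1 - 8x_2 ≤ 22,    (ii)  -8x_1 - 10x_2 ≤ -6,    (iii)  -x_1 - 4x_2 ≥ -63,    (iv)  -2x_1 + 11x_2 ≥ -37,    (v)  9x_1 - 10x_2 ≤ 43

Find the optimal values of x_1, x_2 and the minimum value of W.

x_1 = -303/11, x_2 = 249/11, minimum W = -5271/11

The optimum lies where -8x_1 - 10x_2 = -6 and -x_1 - 4x_2 = -63.
Solving simultaneously gives x_1 = -303/11, x_2 = 249/11.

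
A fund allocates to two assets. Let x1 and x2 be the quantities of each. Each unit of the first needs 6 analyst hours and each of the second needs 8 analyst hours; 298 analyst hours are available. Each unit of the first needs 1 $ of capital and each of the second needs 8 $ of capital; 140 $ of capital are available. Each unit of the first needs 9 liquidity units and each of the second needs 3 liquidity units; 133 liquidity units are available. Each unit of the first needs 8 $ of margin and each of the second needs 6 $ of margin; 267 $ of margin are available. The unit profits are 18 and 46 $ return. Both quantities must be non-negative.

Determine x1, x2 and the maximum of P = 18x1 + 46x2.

x1 = 28/3, x2 = 49/3, maximum P = 2758/3

The binding constraints are x1 + 8x2 = 140 and 9x1 + 3x2 = 133.
Solving simultaneously gives x1 = 28/3, x2 = 49/3.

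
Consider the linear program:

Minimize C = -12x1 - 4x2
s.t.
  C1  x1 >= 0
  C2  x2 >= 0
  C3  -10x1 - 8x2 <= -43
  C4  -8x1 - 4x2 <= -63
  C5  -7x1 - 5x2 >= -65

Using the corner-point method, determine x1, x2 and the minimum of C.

x1 = 65/7, x2 = 0, minimum C = -780/7

Corner points and C = -12x1 - 4x2:
  (63/8, 0) → C = -189/2
  (65/7, 0) → C = -780/7
  (55/12, 79/12) → C = -244/3

At the optimal vertex, x2 = 0 and -7x1 - 5x2 = -65.
Solving simultaneously gives x1 = 65/7, x2 = 0.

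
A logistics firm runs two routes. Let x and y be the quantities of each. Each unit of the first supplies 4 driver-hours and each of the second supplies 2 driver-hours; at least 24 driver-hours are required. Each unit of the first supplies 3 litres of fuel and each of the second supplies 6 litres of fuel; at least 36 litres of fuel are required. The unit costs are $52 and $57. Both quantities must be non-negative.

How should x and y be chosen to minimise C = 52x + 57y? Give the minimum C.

x = 4, y = 4, minimum C = 436

Feasible corners and C = 52x + 57y:
  (0, 12) → C = 684
  (12, 0) → C = 624
  (4, 4) → C = 436
The feasible region is unbounded (it extends along (0, 1), (1, 0)), but C strictly increases along every unbounded feasible direction, so there is no improving ray and the minimum is attained at a vertex.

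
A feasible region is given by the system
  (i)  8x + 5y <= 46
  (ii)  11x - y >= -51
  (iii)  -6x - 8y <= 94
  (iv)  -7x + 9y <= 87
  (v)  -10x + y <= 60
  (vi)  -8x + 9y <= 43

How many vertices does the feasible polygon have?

4

The feasible vertices (each the meet of two boundaries and inside every other half-plane) are:
  (419/17, -514/17)
  (199/112, 89/14)
  (-251/47, -364/47)
  (-32/7, 5/7)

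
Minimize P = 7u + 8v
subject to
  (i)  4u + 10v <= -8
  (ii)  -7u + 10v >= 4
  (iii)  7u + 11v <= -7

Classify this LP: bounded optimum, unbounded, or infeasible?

unbounded

From the feasible point (-12/11, -4/11), moving in the direction (-10, -7) keeps every constraint satisfied while P decreases without bound.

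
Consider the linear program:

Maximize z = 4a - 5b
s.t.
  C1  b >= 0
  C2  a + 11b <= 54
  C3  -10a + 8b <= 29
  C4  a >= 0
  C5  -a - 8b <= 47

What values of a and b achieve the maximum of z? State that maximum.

a = 54, b = 0, maximum z = 216

Vertices and z = 4a - 5b:
  (54, 0) → z = 216
  (0, 0) → z = 0
  (113/118, 569/118) → z = -2393/118
  (0, 29/8) → z = -145/8

The binding constraints are b = 0 and a + 11b = 54.
Solving simultaneously gives a = 54, b = 0.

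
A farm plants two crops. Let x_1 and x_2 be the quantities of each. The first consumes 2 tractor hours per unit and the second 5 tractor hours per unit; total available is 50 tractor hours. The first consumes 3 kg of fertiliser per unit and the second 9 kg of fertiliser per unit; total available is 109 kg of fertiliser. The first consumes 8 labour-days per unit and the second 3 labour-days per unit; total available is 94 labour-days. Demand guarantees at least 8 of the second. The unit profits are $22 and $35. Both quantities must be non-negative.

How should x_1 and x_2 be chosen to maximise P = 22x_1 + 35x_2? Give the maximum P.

x_1 = 5, x_2 = 8, maximum P = 390

Extreme points and P = 22x_1 + 35x_2:
  (0, 10) → P = 350
  (0, 8) → P = 280
  (5, 8) → P = 390

At the optimal vertex, 2x_1 + 5x_2 = 50 and x_2 = 8.
Solving simultaneously gives x_1 = 5, x_2 = 8.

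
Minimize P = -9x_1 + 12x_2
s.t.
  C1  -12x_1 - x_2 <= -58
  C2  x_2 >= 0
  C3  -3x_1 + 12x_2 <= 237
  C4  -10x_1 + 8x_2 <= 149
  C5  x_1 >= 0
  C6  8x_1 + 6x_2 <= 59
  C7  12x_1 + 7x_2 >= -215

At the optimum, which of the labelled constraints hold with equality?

C2 and C6

Vertices and P = -9x_1 + 12x_2:
  (29/6, 0) → P = -87/2
  (289/64, 61/16) → P = 327/64
  (59/8, 0) → P = -531/8

The minimum is at (59/8, 0). Substituting into each constraint, equality holds for C2 and C6; the remaining constraints have slack.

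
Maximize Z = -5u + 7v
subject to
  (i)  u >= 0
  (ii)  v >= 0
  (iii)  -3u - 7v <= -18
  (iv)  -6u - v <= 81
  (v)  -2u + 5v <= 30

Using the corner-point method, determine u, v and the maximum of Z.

u = 0, v = 6, maximum Z = 42

The feasible region is unbounded (it extends along (1, 0), (5, 2)), but Z strictly decreases along every unbounded feasible direction, so there is no improving ray and the maximum is attained at a vertex.

At the optimal vertex, u = 0 and -2u + 5v = 30.
Solving simultaneously gives u = 0, v = 6.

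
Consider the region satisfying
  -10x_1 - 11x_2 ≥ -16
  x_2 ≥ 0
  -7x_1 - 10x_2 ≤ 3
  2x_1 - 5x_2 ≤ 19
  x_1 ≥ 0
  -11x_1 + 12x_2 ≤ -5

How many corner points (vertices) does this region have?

Intersecting each pair of boundary lines and keeping only the points that satisfy every inequality leaves:
  (8/5, 0)
  (247/241, 126/241)
  (5/11, 0)

3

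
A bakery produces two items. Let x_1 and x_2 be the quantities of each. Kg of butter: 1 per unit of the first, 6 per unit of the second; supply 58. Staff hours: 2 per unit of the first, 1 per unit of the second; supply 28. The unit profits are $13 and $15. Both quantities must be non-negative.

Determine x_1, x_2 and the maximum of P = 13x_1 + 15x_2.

x_1 = 10, x_2 = 8, maximum P = 250

Vertices and P = 13x_1 + 15x_2:
  (0, 0) → P = 0
  (0, 29/3) → P = 145
  (14, 0) → P = 182
  (10, 8) → P = 250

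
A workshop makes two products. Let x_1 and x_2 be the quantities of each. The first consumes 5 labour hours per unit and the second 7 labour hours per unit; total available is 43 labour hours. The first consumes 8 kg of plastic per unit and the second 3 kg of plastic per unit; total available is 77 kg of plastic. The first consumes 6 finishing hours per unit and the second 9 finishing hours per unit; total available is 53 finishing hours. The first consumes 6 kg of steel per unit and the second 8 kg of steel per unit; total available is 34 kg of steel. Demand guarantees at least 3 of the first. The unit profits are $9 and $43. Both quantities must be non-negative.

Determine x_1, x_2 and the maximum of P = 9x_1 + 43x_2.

x_1 = 3, x_2 = 2, maximum P = 113

Feasible corners and P = 9x_1 + 43x_2:
  (17/3, 0) → P = 51
  (3, 0) → P = 27
  (3, 2) → P = 113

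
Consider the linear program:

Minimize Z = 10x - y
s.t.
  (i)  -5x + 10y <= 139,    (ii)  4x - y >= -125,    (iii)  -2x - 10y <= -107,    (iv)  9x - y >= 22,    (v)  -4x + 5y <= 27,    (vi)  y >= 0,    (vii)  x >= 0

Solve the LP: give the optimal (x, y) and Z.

x = 53/10, y = 241/25, minimum Z = 1084/25

The feasible region is unbounded (it extends along (2, 1), (1, 0)), but Z strictly increases along every unbounded feasible direction, so there is no improving ray and the minimum is attained at a vertex.

The binding constraints are -2x - 10y = -107 and -4x + 5y = 27.
Solving simultaneously gives x = 53/10, y = 241/25.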